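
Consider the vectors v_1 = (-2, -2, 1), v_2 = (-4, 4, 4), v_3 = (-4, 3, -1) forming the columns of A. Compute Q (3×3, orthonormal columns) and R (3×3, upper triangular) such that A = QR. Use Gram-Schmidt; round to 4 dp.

Q = [[-0.6667, -0.4576, -0.5883], [-0.6667, 0.7191, 0.1961], [0.3333, 0.5230, -0.7845]], R = [[3.0000, 1.3333, 0.3333], [0.0000, 6.7987, 3.4647], [0.0000, 0.0000, 3.7262]]

v_1 = (-2, -2, 1); ‖v_1‖ = 3.0000, so q_1 = (-0.6667, -0.6667, 0.3333).
q_1·v_2 = (-0.6667)·(-4) + (-0.6667)·4 + 0.3333·4 = 1.3333.
u_2 = v_2 − 1.3333·q_1 = (-3.1111, 4.8889, 3.5556).
‖u_2‖ = 6.7987, so q_2 = (-0.4576, 0.7191, 0.5230).
q_1·v_3 = (-0.6667)·(-4) + (-0.6667)·3 + 0.3333·(-1) = 0.3333; q_2·v_3 = (-0.4576)·(-4) + 0.7191·3 + 0.5230·(-1) = 3.4647.
u_3 = v_3 − 0.3333·q_1 − 3.4647·q_2 = (-2.1923, 0.7308, -2.9231).
‖u_3‖ = 3.7262, so q_3 = (-0.5883, 0.1961, -0.7845).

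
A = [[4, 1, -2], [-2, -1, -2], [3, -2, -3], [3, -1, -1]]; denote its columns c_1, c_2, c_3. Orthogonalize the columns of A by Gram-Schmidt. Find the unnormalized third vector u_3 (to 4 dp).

u_3 = (-1.4319, -1.8599, -0.2412, 0.9105)

c_1 = (4, -2, 3, 3); ‖c_1‖ = 6.1644, so e_1 = (0.6489, -0.3244, 0.4867, 0.4867).
e_1·c_2 = 0.6489·1 + (-0.3244)·(-1) + 0.4867·(-2) + 0.4867·(-1) = -0.4867.
u_2 = c_2 + 0.4867·e_1 = (1.3158, -1.1579, -1.7632, -0.7632).
‖u_2‖ = 2.6006, so e_2 = (0.5060, -0.4452, -0.6780, -0.2935).
e_1·c_3 = 0.6489·(-2) + (-0.3244)·(-2) + 0.4867·(-3) + 0.4867·(-1) = -2.5955; e_2·c_3 = 0.5060·(-2) + (-0.4452)·(-2) + (-0.6780)·(-3) + (-0.2935)·(-1) = 2.2060.
u_3 = c_3 + 2.5955·e_1 − 2.2060·e_2 = (-1.4319, -1.8599, -0.2412, 0.9105).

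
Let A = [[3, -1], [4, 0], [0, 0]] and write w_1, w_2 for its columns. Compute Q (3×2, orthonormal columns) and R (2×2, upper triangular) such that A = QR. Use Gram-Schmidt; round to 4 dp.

Q = [[0.6000, -0.8000], [0.8000, 0.6000], [0.0000, 0.0000]], R = [[5.0000, -0.6000], [0.0000, 0.8000]]

q_1 = w_1/‖w_1‖ = (3, 4, 0)/5.0000 = (0.6000, 0.8000, 0.0000).
r_{12} = q_1·w_2 = -0.6000.
u_2 = w_2 + 0.6000·q_1 = (-0.6400, 0.4800, 0.0000).
‖u_2‖ = 0.8000, so q_2 = (-0.8000, 0.6000, 0.0000).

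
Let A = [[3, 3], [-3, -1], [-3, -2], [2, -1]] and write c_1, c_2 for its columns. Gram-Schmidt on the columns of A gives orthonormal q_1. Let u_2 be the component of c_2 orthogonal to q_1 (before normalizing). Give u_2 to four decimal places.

u_2 = (1.4516, 0.5484, -0.4516, -2.0323)

q_1 = c_1/‖c_1‖ = (3, -3, -3, 2)/5.5678 = (0.5388, -0.5388, -0.5388, 0.3592).
r_{12} = q_1·c_2 = 2.8737.
u_2 = c_2 − 2.8737·q_1 = (1.4516, 0.5484, -0.4516, -2.0323).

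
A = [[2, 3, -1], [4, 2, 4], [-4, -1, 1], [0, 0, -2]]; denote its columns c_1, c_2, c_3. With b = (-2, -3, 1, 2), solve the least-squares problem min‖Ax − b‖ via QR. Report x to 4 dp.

x = (-0.0958, -0.6846, -0.4229)

e_1 = c_1/‖c_1‖ = (2, 4, -4, 0)/6.0000 = (0.3333, 0.6667, -0.6667, 0.0000).
r_{12} = e_1·c_2 = 3.0000.
u_2 = c_2 − 3.0000·e_1 = (2.0000, 0.0000, 1.0000, 0.0000).
‖u_2‖ = 2.2361, so e_2 = (0.8944, 0.0000, 0.4472, 0.0000).
r_{13} = e_1·c_3 = 1.6667; r_{23} = e_2·c_3 = -0.4472.
u_3 = c_3 − 1.6667·e_1 + 0.4472·e_2 = (-1.1556, 2.8889, 2.3111, -2.0000).
‖u_3‖ = 4.3614, so e_3 = (-0.2649, 0.6624, 0.5299, -0.4586).
Qᵀb = (-3.3333, -1.3416, -1.8444).
Back-substitute: x_3 = -1.8444/4.3614 = -0.4229.
x_2 = (-1.3416 + 0.4472·(-0.4229))/2.2361 = -0.6846.
x_1 = (-3.3333 − 3.0000·(-0.6846) − 1.6667·(-0.4229))/6.0000 = -0.0958.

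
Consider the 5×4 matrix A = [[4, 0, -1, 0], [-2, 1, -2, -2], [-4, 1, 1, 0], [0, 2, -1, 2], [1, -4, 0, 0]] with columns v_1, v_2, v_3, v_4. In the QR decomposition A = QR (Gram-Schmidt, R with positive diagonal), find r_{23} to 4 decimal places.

q_1 = v_1/‖v_1‖ = (4, -2, -4, 0, 1)/6.0828 = (0.6576, -0.3288, -0.6576, 0.0000, 0.1644).
r_{12} = q_1·v_2 = -1.6440.
u_2 = v_2 + 1.6440·q_1 = (1.0811, 0.4595, -0.0811, 2.0000, -3.7297).
‖u_2‖ = 4.3929, so q_2 = (0.2461, 0.1046, -0.0185, 0.4553, -0.8490).
r_{23} = q_2·v_3 = -0.9290.

r_{23} = -0.9290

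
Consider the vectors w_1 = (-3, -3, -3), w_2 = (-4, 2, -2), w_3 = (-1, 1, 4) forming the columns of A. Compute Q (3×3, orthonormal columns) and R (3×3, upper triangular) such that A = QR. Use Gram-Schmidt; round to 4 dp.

q_1 = w_1/‖w_1‖ = (-3, -3, -3)/5.1962 = (-0.5774, -0.5774, -0.5774).
r_{12} = q_1·w_2 = 2.3094.
u_2 = w_2 − 2.3094·q_1 = (-2.6667, 3.3333, -0.6667).
‖u_2‖ = 4.3205, so q_2 = (-0.6172, 0.7715, -0.1543).
r_{13} = q_1·w_3 = -2.3094; r_{23} = q_2·w_3 = 0.7715.
u_3 = w_3 + 2.3094·q_1 − 0.7715·q_2 = (-1.8571, -0.9286, 2.7857).
‖u_3‖ = 3.4744, so q_3 = (-0.5345, -0.2673, 0.8018).

Q = [[-0.5774, -0.6172, -0.5345], [-0.5774, 0.7715, -0.2673], [-0.5774, -0.1543, 0.8018]], R = [[5.1962, 2.3094, -2.3094], [0.0000, 4.3205, 0.7715], [0.0000, 0.0000, 3.4744]]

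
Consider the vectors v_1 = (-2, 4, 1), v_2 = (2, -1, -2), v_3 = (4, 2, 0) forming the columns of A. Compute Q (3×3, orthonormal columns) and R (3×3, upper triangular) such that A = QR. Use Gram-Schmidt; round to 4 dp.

q_1 = v_1/‖v_1‖ = (-2, 4, 1)/4.5826 = (-0.4364, 0.8729, 0.2182).
r_{12} = q_1·v_2 = -2.1822.
u_2 = v_2 + 2.1822·q_1 = (1.0476, 0.9048, -1.5238).
‖u_2‖ = 2.0587, so q_2 = (0.5089, 0.4395, -0.7402).
r_{13} = q_1·v_3 = 0.0000; r_{23} = q_2·v_3 = 2.9145.
u_3 = v_3 + 0.0000·q_1 − 2.9145·q_2 = (2.5169, 0.7191, 2.1573).
‖u_3‖ = 3.3920, so q_3 = (0.7420, 0.2120, 0.6360).

Q = [[-0.4364, 0.5089, 0.7420], [0.8729, 0.4395, 0.2120], [0.2182, -0.7402, 0.6360]], R = [[4.5826, -2.1822, 0.0000], [0.0000, 2.0587, 2.9145], [0.0000, 0.0000, 3.3920]]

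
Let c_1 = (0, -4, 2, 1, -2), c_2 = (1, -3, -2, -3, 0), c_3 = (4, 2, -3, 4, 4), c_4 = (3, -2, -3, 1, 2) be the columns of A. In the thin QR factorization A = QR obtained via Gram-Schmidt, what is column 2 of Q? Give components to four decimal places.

e_2 = (0.2132, -0.4690, -0.5117, -0.6822, 0.0853)

e_1 = c_1/‖c_1‖ = (0, -4, 2, 1, -2)/5.0000 = (0.0000, -0.8000, 0.4000, 0.2000, -0.4000).
r_{12} = e_1·c_2 = 1.0000.
u_2 = c_2 − 1.0000·e_1 = (1.0000, -2.2000, -2.4000, -3.2000, 0.4000).
‖u_2‖ = 4.6904, so e_2 = (0.2132, -0.4690, -0.5117, -0.6822, 0.0853).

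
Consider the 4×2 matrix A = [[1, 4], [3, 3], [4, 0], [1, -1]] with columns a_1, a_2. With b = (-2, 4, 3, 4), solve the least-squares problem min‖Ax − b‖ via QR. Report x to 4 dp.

e_1 = a_1/‖a_1‖ = (1, 3, 4, 1)/5.1962 = (0.1925, 0.5774, 0.7698, 0.1925).
r_{12} = e_1·a_2 = 2.3094.
u_2 = a_2 − 2.3094·e_1 = (3.5556, 1.6667, -1.7778, -1.4444).
‖u_2‖ = 4.5461, so e_2 = (0.7821, 0.3666, -0.3911, -0.3177).
Qᵀb = (5.0037, -2.5419).
Back-substitute: x_2 = -2.5419/4.5461 = -0.5591.
x_1 = (5.0037 − 2.3094·(-0.5591))/5.1962 = 1.2115.

x = (1.2115, -0.5591)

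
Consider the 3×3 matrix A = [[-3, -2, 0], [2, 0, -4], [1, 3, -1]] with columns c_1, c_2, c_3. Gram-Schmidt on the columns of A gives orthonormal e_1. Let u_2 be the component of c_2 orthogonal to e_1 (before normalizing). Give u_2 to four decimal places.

c_1 = (-3, 2, 1); ‖c_1‖ = 3.7417, so e_1 = (-0.8018, 0.5345, 0.2673).
e_1·c_2 = (-0.8018)·(-2) + 0.5345·0 + 0.2673·3 = 2.4054.
u_2 = c_2 − 2.4054·e_1 = (-0.0714, -1.2857, 2.3571).

u_2 = (-0.0714, -1.2857, 2.3571)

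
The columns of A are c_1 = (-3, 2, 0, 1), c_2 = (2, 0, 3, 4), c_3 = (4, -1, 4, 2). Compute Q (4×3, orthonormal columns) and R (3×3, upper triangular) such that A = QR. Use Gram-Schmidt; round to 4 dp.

e_1 = c_1/‖c_1‖ = (-3, 2, 0, 1)/3.7417 = (-0.8018, 0.5345, 0.0000, 0.2673).
r_{12} = e_1·c_2 = -0.5345.
u_2 = c_2 + 0.5345·e_1 = (1.5714, 0.2857, 3.0000, 4.1429).
‖u_2‖ = 5.3586, so e_2 = (0.2933, 0.0533, 0.5599, 0.7731).
r_{13} = e_1·c_3 = -3.2071; r_{23} = e_2·c_3 = 4.9054.
u_3 = c_3 + 3.2071·e_1 − 4.9054·e_2 = (-0.0100, 0.4527, 1.2537, -0.9353).
‖u_3‖ = 1.6284, so e_3 = (-0.0061, 0.2780, 0.7699, -0.5744).

Q = [[-0.8018, 0.2933, -0.0061], [0.5345, 0.0533, 0.2780], [0.0000, 0.5599, 0.7699], [0.2673, 0.7731, -0.5744]], R = [[3.7417, -0.5345, -3.2071], [0.0000, 5.3586, 4.9054], [0.0000, 0.0000, 1.6284]]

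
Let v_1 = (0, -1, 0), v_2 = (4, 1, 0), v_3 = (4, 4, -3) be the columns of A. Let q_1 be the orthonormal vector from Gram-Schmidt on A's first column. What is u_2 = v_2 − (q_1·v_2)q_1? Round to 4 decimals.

u_2 = (4.0000, 0.0000, 0.0000)

v_1 = (0, -1, 0); ‖v_1‖ = 1.0000, so q_1 = (0.0000, -1.0000, 0.0000).
q_1·v_2 = 0.0000·4 + (-1.0000)·1 + 0.0000·0 = -1.0000.
u_2 = v_2 + 1.0000·q_1 = (4.0000, 0.0000, 0.0000).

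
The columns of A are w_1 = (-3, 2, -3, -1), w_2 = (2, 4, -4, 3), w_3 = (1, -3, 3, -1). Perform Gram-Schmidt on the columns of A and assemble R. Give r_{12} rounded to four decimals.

r_{12} = 2.2937

w_1 = (-3, 2, -3, -1); ‖w_1‖ = 4.7958, so q_1 = (-0.6255, 0.4170, -0.6255, -0.2085).
r_{12} = q_1·w_2 = 2.2937.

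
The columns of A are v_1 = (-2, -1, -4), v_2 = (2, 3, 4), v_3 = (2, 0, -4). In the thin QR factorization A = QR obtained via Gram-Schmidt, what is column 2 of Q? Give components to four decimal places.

v_1 = (-2, -1, -4); ‖v_1‖ = 4.5826, so e_1 = (-0.4364, -0.2182, -0.8729).
e_1·v_2 = (-0.4364)·2 + (-0.2182)·3 + (-0.8729)·4 = -5.0190.
u_2 = v_2 + 5.0190·e_1 = (-0.1905, 1.9048, -0.3810).
‖u_2‖ = 1.9518, so e_2 = (-0.0976, 0.9759, -0.1952).

e_2 = (-0.0976, 0.9759, -0.1952)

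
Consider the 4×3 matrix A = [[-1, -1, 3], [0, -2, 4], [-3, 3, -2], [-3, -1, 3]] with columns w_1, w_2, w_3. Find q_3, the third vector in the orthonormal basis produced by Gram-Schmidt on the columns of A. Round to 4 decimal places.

q_1 = w_1/‖w_1‖ = (-1, 0, -3, -3)/4.3589 = (-0.2294, 0.0000, -0.6882, -0.6882).
r_{12} = q_1·w_2 = -1.1471.
u_2 = w_2 + 1.1471·q_1 = (-1.2632, -2.0000, 2.2105, -1.7895).
‖u_2‖ = 3.6992, so q_2 = (-0.3415, -0.5407, 0.5976, -0.4837).
r_{13} = q_1·w_3 = -1.3765; r_{23} = q_2·w_3 = -5.8334.
u_3 = w_3 + 1.3765·q_1 + 5.8334·q_2 = (0.6923, 0.8462, 0.5385, -0.7692).
‖u_3‖ = 1.4412, so q_3 = (0.4804, 0.5871, 0.3736, -0.5338).

q_3 = (0.4804, 0.5871, 0.3736, -0.5338)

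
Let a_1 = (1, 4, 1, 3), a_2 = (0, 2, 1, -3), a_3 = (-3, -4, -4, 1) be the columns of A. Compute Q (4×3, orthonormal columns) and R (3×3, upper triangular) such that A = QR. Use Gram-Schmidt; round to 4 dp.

a_1 = (1, 4, 1, 3); ‖a_1‖ = 5.1962, so e_1 = (0.1925, 0.7698, 0.1925, 0.5774).
e_1·a_2 = 0.1925·0 + 0.7698·2 + 0.1925·1 + 0.5774·(-3) = 0.0000.
u_2 = a_2 − 0.0000·e_1 = (0.0000, 2.0000, 1.0000, -3.0000).
‖u_2‖ = 3.7417, so e_2 = (0.0000, 0.5345, 0.2673, -0.8018).
e_1·a_3 = 0.1925·(-3) + 0.7698·(-4) + 0.1925·(-4) + 0.5774·1 = -3.8490; e_2·a_3 = (0.0000)·(-3) + 0.5345·(-4) + 0.2673·(-4) + (-0.8018)·1 = -4.0089.
u_3 = a_3 + 3.8490·e_1 + 4.0089·e_2 = (-2.2593, 1.1058, -2.1878, 0.0079).
‖u_3‖ = 3.3337, so e_3 = (-0.6777, 0.3317, -0.6563, 0.0024).

Q = [[0.1925, 0.0000, -0.6777], [0.7698, 0.5345, 0.3317], [0.1925, 0.2673, -0.6563], [0.5774, -0.8018, 0.0024]], R = [[5.1962, 0.0000, -3.8490], [0.0000, 3.7417, -4.0089], [0.0000, 0.0000, 3.3337]]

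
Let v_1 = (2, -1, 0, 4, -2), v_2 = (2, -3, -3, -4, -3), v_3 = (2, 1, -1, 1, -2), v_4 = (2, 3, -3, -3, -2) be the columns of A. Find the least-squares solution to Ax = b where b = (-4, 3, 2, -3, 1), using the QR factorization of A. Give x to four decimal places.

v_1 = (2, -1, 0, 4, -2); ‖v_1‖ = 5.0000, so q_1 = (0.4000, -0.2000, 0.0000, 0.8000, -0.4000).
q_1·v_2 = 0.4000·2 + (-0.2000)·(-3) + 0.0000·(-3) + 0.8000·(-4) + (-0.4000)·(-3) = -0.6000.
u_2 = v_2 + 0.6000·q_1 = (2.2400, -3.1200, -3.0000, -3.5200, -3.2400).
‖u_2‖ = 6.8293, so q_2 = (0.3280, -0.4569, -0.4393, -0.5154, -0.4744).
q_1·v_3 = 0.4000·2 + (-0.2000)·1 + 0.0000·(-1) + 0.8000·1 + (-0.4000)·(-2) = 2.2000; q_2·v_3 = 0.3280·2 + (-0.4569)·1 + (-0.4393)·(-1) + (-0.5154)·1 + (-0.4744)·(-2) = 1.0718.
u_3 = v_3 − 2.2000·q_1 − 1.0718·q_2 = (0.7684, 1.9297, -0.5292, -0.2075, -0.6115).
‖u_3‖ = 2.2386, so q_3 = (0.3433, 0.8620, -0.2364, -0.0927, -0.2732).
q_1·v_4 = 0.4000·2 + (-0.2000)·3 + 0.0000·(-3) + 0.8000·(-3) + (-0.4000)·(-2) = -1.4000; q_2·v_4 = 0.3280·2 + (-0.4569)·3 + (-0.4393)·(-3) + (-0.5154)·(-3) + (-0.4744)·(-2) = 3.0984; q_3·v_4 = 0.3433·2 + 0.8620·3 + (-0.2364)·(-3) + (-0.0927)·(-3) + (-0.2732)·(-2) = 4.8062.
u_4 = v_4 + 1.4000·q_1 − 3.0984·q_2 − 4.8062·q_3 = (-0.1061, -0.0075, -0.5028, 0.1626, 0.2228).
‖u_4‖ = 0.5833, so q_4 = (-0.1819, -0.0129, -0.8620, 0.2787, 0.3820).
Qᵀb = (-5.0000, -2.4893, 0.7452, -1.4893).
Back-substitute: x_4 = -1.4893/0.5833 = -2.5533.
x_3 = (0.7452 − 4.8062·(-2.5533))/2.2386 = 5.8149.
x_2 = (-2.4893 − 1.0718·5.8149 − 3.0984·(-2.5533))/6.8293 = -0.1187.
x_1 = (-5.0000 + 0.6000·(-0.1187) − 2.2000·5.8149 + 1.4000·(-2.5533))/5.0000 = -4.2877.

x = (-4.2877, -0.1187, 5.8149, -2.5533)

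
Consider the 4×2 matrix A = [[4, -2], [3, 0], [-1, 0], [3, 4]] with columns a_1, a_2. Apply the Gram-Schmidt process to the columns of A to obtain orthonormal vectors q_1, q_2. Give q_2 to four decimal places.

q_1 = a_1/‖a_1‖ = (4, 3, -1, 3)/5.9161 = (0.6761, 0.5071, -0.1690, 0.5071).
r_{12} = q_1·a_2 = 0.6761.
u_2 = a_2 − 0.6761·q_1 = (-2.4571, -0.3429, 0.1143, 3.6571).
‖u_2‖ = 4.4207, so q_2 = (-0.5558, -0.0776, 0.0259, 0.8273).

q_2 = (-0.5558, -0.0776, 0.0259, 0.8273)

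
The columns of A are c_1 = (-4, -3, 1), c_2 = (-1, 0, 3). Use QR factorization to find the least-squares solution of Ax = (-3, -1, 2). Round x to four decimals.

c_1 = (-4, -3, 1); ‖c_1‖ = 5.0990, so e_1 = (-0.7845, -0.5883, 0.1961).
e_1·c_2 = (-0.7845)·(-1) + (-0.5883)·0 + 0.1961·3 = 1.3728.
u_2 = c_2 − 1.3728·e_1 = (0.0769, 0.8077, 2.7308).
‖u_2‖ = 2.8488, so e_2 = (0.0270, 0.2835, 0.9586).
Qᵀb = (3.3340, 1.5526).
Back-substitute: x_2 = 1.5526/2.8488 = 0.5450.
x_1 = (3.3340 − 1.3728·0.5450)/5.0990 = 0.5071.

x = (0.5071, 0.5450)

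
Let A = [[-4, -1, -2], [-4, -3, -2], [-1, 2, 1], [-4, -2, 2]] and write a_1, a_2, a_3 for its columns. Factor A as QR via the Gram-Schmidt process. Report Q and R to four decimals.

Q = [[-0.5714, 0.2793, -0.5153], [-0.5714, -0.4225, -0.3031], [-0.1429, 0.8593, 0.0849], [-0.5714, -0.0716, 0.7971]], R = [[7.0000, 3.1429, 1.0000], [0.0000, 2.8500, 1.0025], [0.0000, 0.0000, 3.3159]]

a_1 = (-4, -4, -1, -4); ‖a_1‖ = 7.0000, so e_1 = (-0.5714, -0.5714, -0.1429, -0.5714).
e_1·a_2 = (-0.5714)·(-1) + (-0.5714)·(-3) + (-0.1429)·2 + (-0.5714)·(-2) = 3.1429.
u_2 = a_2 − 3.1429·e_1 = (0.7959, -1.2041, 2.4490, -0.2041).
‖u_2‖ = 2.8500, so e_2 = (0.2793, -0.4225, 0.8593, -0.0716).
e_1·a_3 = (-0.5714)·(-2) + (-0.5714)·(-2) + (-0.1429)·1 + (-0.5714)·2 = 1.0000; e_2·a_3 = 0.2793·(-2) + (-0.4225)·(-2) + 0.8593·1 + (-0.0716)·2 = 1.0025.
u_3 = a_3 − 1.0000·e_1 − 1.0025·e_2 = (-1.7085, -1.0050, 0.2814, 2.6432).
‖u_3‖ = 3.3159, so e_3 = (-0.5153, -0.3031, 0.0849, 0.7971).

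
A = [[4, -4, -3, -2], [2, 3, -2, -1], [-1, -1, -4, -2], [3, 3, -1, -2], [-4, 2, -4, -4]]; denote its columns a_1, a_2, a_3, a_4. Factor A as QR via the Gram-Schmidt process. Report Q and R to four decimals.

q_1 = a_1/‖a_1‖ = (4, 2, -1, 3, -4)/6.7823 = (0.5898, 0.2949, -0.1474, 0.4423, -0.5898).
r_{12} = q_1·a_2 = -1.1795.
u_2 = a_2 + 1.1795·q_1 = (-3.3043, 3.3478, -1.1739, 3.5217, 1.3043).
‖u_2‖ = 6.1326, so q_2 = (-0.5388, 0.5459, -0.1914, 0.5743, 0.2127).
r_{13} = q_1·a_3 = 0.1474; r_{23} = q_2·a_3 = -0.1347.
u_3 = a_3 − 0.1474·q_1 + 0.1347·q_2 = (-3.1595, -1.9699, -4.0040, -0.9879, -3.8844).
‖u_3‖ = 6.7794, so q_3 = (-0.4661, -0.2906, -0.5906, -0.1457, -0.5730).
r_{14} = q_1·a_4 = 0.2949; r_{24} = q_2·a_4 = -1.0847; r_{34} = q_3·a_4 = 4.9872.
u_4 = a_4 − 0.2949·q_1 + 1.0847·q_2 − 4.9872·q_3 = (-0.4341, 0.9544, 0.7814, -0.7808, -0.7378).
‖u_4‖ = 1.6923, so q_4 = (-0.2565, 0.5640, 0.4617, -0.4614, -0.4360).

Q = [[0.5898, -0.5388, -0.4661, -0.2565], [0.2949, 0.5459, -0.2906, 0.5640], [-0.1474, -0.1914, -0.5906, 0.4617], [0.4423, 0.5743, -0.1457, -0.4614], [-0.5898, 0.2127, -0.5730, -0.4360]], R = [[6.7823, -1.1795, 0.1474, 0.2949], [0.0000, 6.1326, -0.1347, -1.0847], [0.0000, 0.0000, 6.7794, 4.9872], [0.0000, 0.0000, 0.0000, 1.6923]]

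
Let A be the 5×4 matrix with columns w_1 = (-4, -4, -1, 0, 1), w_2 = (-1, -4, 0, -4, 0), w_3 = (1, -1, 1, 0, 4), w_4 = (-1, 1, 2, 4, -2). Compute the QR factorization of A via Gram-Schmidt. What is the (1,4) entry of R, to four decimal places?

e_1 = w_1/‖w_1‖ = (-4, -4, -1, 0, 1)/5.8310 = (-0.6860, -0.6860, -0.1715, 0.0000, 0.1715).
r_{14} = e_1·w_4 = -0.6860.

r_{14} = -0.6860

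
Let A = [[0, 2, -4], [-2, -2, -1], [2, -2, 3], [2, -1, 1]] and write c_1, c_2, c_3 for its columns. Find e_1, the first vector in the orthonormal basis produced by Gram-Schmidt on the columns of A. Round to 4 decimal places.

e_1 = c_1/‖c_1‖ = (0, -2, 2, 2)/3.4641 = (0.0000, -0.5774, 0.5774, 0.5774).

e_1 = (0.0000, -0.5774, 0.5774, 0.5774)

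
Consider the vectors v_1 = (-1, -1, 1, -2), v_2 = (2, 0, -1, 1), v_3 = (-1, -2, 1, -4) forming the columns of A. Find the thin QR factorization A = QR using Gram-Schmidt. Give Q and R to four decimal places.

Q = [[-0.3780, 0.8250, -0.1833], [-0.3780, -0.4583, 0.2750], [0.3780, -0.1833, -0.8250], [-0.7559, -0.2750, -0.4583]], R = [[2.6458, -1.8898, 4.5356], [0.0000, 1.5584, 1.0084], [0.0000, 0.0000, 0.6417]]

q_1 = v_1/‖v_1‖ = (-1, -1, 1, -2)/2.6458 = (-0.3780, -0.3780, 0.3780, -0.7559).
r_{12} = q_1·v_2 = -1.8898.
u_2 = v_2 + 1.8898·q_1 = (1.2857, -0.7143, -0.2857, -0.4286).
‖u_2‖ = 1.5584, so q_2 = (0.8250, -0.4583, -0.1833, -0.2750).
r_{13} = q_1·v_3 = 4.5356; r_{23} = q_2·v_3 = 1.0084.
u_3 = v_3 − 4.5356·q_1 − 1.0084·q_2 = (-0.1176, 0.1765, -0.5294, -0.2941).
‖u_3‖ = 0.6417, so q_3 = (-0.1833, 0.2750, -0.8250, -0.4583).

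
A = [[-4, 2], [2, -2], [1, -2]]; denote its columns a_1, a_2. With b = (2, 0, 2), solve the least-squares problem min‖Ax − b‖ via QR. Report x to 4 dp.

e_1 = a_1/‖a_1‖ = (-4, 2, 1)/4.5826 = (-0.8729, 0.4364, 0.2182).
r_{12} = e_1·a_2 = -3.0551.
u_2 = a_2 + 3.0551·e_1 = (-0.6667, -0.6667, -1.3333).
‖u_2‖ = 1.6330, so e_2 = (-0.4082, -0.4082, -0.8165).
Qᵀb = (-1.3093, -2.4495).
Back-substitute: x_2 = -2.4495/1.6330 = -1.5000.
x_1 = (-1.3093 + 3.0551·(-1.5000))/4.5826 = -1.2857.

x = (-1.2857, -1.5000)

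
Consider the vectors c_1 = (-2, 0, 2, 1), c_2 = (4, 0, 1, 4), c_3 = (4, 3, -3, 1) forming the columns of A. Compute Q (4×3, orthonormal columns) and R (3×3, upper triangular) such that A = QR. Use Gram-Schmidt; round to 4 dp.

c_1 = (-2, 0, 2, 1); ‖c_1‖ = 3.0000, so e_1 = (-0.6667, 0.0000, 0.6667, 0.3333).
e_1·c_2 = (-0.6667)·4 + 0.0000·0 + 0.6667·1 + 0.3333·4 = -0.6667.
u_2 = c_2 + 0.6667·e_1 = (3.5556, 0.0000, 1.4444, 4.2222).
‖u_2‖ = 5.7057, so e_2 = (0.6232, 0.0000, 0.2532, 0.7400).
e_1·c_3 = (-0.6667)·4 + 0.0000·3 + 0.6667·(-3) + 0.3333·1 = -4.3333; e_2·c_3 = 0.6232·4 + 0.0000·3 + 0.2532·(-3) + 0.7400·1 = 2.4731.
u_3 = c_3 + 4.3333·e_1 − 2.4731·e_2 = (-0.4300, 3.0000, -0.7372, 0.6143).
‖u_3‖ = 3.1790, so e_3 = (-0.1353, 0.9437, -0.2319, 0.1932).

Q = [[-0.6667, 0.6232, -0.1353], [0.0000, 0.0000, 0.9437], [0.6667, 0.2532, -0.2319], [0.3333, 0.7400, 0.1932]], R = [[3.0000, -0.6667, -4.3333], [0.0000, 5.7057, 2.4731], [0.0000, 0.0000, 3.1790]]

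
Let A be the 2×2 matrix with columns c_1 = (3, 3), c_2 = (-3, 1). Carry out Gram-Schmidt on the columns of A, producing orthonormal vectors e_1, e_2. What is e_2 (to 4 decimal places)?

e_2 = (-0.7071, 0.7071)

c_1 = (3, 3); ‖c_1‖ = 4.2426, so e_1 = (0.7071, 0.7071).
e_1·c_2 = 0.7071·(-3) + 0.7071·1 = -1.4142.
u_2 = c_2 + 1.4142·e_1 = (-2.0000, 2.0000).
‖u_2‖ = 2.8284, so e_2 = (-0.7071, 0.7071).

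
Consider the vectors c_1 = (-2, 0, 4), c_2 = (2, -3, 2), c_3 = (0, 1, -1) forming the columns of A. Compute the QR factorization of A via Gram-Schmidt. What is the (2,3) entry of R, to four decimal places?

r_{23} = -1.0435

e_1 = c_1/‖c_1‖ = (-2, 0, 4)/4.4721 = (-0.4472, 0.0000, 0.8944).
r_{12} = e_1·c_2 = 0.8944.
u_2 = c_2 − 0.8944·e_1 = (2.4000, -3.0000, 1.2000).
‖u_2‖ = 4.0249, so e_2 = (0.5963, -0.7454, 0.2981).
r_{23} = e_2·c_3 = -1.0435.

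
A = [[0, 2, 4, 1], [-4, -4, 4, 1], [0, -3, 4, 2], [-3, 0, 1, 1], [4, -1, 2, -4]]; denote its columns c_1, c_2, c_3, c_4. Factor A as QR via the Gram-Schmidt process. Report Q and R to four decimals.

e_1 = c_1/‖c_1‖ = (0, -4, 0, -3, 4)/6.4031 = (0.0000, -0.6247, 0.0000, -0.4685, 0.6247).
r_{12} = e_1·c_2 = 1.8741.
u_2 = c_2 − 1.8741·e_1 = (2.0000, -2.8293, -3.0000, 0.8780, -2.1707).
‖u_2‖ = 5.1466, so e_2 = (0.3886, -0.5497, -0.5829, 0.1706, -0.4218).
r_{13} = e_1·c_3 = -1.7179; r_{23} = e_2·c_3 = -3.6491.
u_3 = c_3 + 1.7179·e_1 + 3.6491·e_2 = (5.4180, 0.9208, 1.8729, 0.8177, 1.5341).
‖u_3‖ = 6.0608, so e_3 = (0.8940, 0.1519, 0.3090, 0.1349, 0.2531).
r_{14} = e_1·c_4 = -3.5920; r_{24} = e_2·c_4 = 0.5308; r_{34} = e_3·c_4 = 0.7864.
u_4 = c_4 + 3.5920·e_1 − 0.5308·e_2 − 0.7864·e_3 = (0.0907, -1.0716, 2.0664, -0.8796, -1.7313).
‖u_4‖ = 3.0327, so e_4 = (0.0299, -0.3533, 0.6814, -0.2900, -0.5709).

Q = [[0.0000, 0.3886, 0.8940, 0.0299], [-0.6247, -0.5497, 0.1519, -0.3533], [0.0000, -0.5829, 0.3090, 0.6814], [-0.4685, 0.1706, 0.1349, -0.2900], [0.6247, -0.4218, 0.2531, -0.5709]], R = [[6.4031, 1.8741, -1.7179, -3.5920], [0.0000, 5.1466, -3.6491, 0.5308], [0.0000, 0.0000, 6.0608, 0.7864], [0.0000, 0.0000, 0.0000, 3.0327]]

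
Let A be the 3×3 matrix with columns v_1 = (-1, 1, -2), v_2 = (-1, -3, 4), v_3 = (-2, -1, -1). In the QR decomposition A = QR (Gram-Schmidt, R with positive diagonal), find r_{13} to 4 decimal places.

q_1 = v_1/‖v_1‖ = (-1, 1, -2)/2.4495 = (-0.4082, 0.4082, -0.8165).
r_{13} = q_1·v_3 = 1.2247.

r_{13} = 1.2247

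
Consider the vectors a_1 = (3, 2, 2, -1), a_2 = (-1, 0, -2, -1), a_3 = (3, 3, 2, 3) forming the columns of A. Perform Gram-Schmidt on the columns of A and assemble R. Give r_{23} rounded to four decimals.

r_{23} = -2.3333

a_1 = (3, 2, 2, -1); ‖a_1‖ = 4.2426, so q_1 = (0.7071, 0.4714, 0.4714, -0.2357).
q_1·a_2 = 0.7071·(-1) + 0.4714·0 + 0.4714·(-2) + (-0.2357)·(-1) = -1.4142.
u_2 = a_2 + 1.4142·q_1 = (0.0000, 0.6667, -1.3333, -1.3333).
‖u_2‖ = 2.0000, so q_2 = (0.0000, 0.3333, -0.6667, -0.6667).
r_{23} = q_2·a_3 = -2.3333.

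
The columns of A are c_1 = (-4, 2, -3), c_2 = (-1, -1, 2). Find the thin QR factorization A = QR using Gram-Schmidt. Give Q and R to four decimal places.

Q = [[-0.7428, -0.6648], [0.3714, -0.3102], [-0.5571, 0.6796]], R = [[5.3852, -0.7428], [0.0000, 2.3342]]

q_1 = c_1/‖c_1‖ = (-4, 2, -3)/5.3852 = (-0.7428, 0.3714, -0.5571).
r_{12} = q_1·c_2 = -0.7428.
u_2 = c_2 + 0.7428·q_1 = (-1.5517, -0.7241, 1.5862).
‖u_2‖ = 2.3342, so q_2 = (-0.6648, -0.3102, 0.6796).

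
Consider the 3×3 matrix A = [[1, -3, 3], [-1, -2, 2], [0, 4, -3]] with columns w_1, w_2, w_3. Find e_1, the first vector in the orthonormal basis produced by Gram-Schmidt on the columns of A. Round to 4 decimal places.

w_1 = (1, -1, 0); ‖w_1‖ = 1.4142, so e_1 = (0.7071, -0.7071, 0.0000).

e_1 = (0.7071, -0.7071, 0.0000)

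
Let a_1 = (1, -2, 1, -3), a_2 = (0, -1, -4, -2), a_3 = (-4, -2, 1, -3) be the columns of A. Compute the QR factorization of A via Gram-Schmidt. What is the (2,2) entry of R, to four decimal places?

r_{22} = 4.4647

a_1 = (1, -2, 1, -3); ‖a_1‖ = 3.8730, so e_1 = (0.2582, -0.5164, 0.2582, -0.7746).
e_1·a_2 = 0.2582·0 + (-0.5164)·(-1) + 0.2582·(-4) + (-0.7746)·(-2) = 1.0328.
u_2 = a_2 − 1.0328·e_1 = (-0.2667, -0.4667, -4.2667, -1.2000).
r_{22} = ‖u_2‖ = 4.4647.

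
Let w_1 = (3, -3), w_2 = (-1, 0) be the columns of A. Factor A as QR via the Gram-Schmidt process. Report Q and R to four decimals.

w_1 = (3, -3); ‖w_1‖ = 4.2426, so e_1 = (0.7071, -0.7071).
e_1·w_2 = 0.7071·(-1) + (-0.7071)·0 = -0.7071.
u_2 = w_2 + 0.7071·e_1 = (-0.5000, -0.5000).
‖u_2‖ = 0.7071, so e_2 = (-0.7071, -0.7071).

Q = [[0.7071, -0.7071], [-0.7071, -0.7071]], R = [[4.2426, -0.7071], [0.0000, 0.7071]]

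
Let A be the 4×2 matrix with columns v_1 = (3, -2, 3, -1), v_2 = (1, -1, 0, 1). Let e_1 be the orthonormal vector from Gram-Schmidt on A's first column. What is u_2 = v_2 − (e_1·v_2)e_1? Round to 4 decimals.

e_1 = v_1/‖v_1‖ = (3, -2, 3, -1)/4.7958 = (0.6255, -0.4170, 0.6255, -0.2085).
r_{12} = e_1·v_2 = 0.8341.
u_2 = v_2 − 0.8341·e_1 = (0.4783, -0.6522, -0.5217, 1.1739).

u_2 = (0.4783, -0.6522, -0.5217, 1.1739)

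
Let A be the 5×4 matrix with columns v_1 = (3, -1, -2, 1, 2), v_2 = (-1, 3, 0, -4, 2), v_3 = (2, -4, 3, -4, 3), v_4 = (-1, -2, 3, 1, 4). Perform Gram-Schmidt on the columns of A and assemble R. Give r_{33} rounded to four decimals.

v_1 = (3, -1, -2, 1, 2); ‖v_1‖ = 4.3589, so q_1 = (0.6882, -0.2294, -0.4588, 0.2294, 0.4588).
q_1·v_2 = 0.6882·(-1) + (-0.2294)·3 + (-0.4588)·0 + 0.2294·(-4) + 0.4588·2 = -1.3765.
u_2 = v_2 + 1.3765·q_1 = (-0.0526, 2.6842, -0.6316, -3.6842, 2.6316).
‖u_2‖ = 5.3014, so q_2 = (-0.0099, 0.5063, -0.1191, -0.6949, 0.4964).
q_1·v_3 = 0.6882·2 + (-0.2294)·(-4) + (-0.4588)·3 + 0.2294·(-4) + 0.4588·3 = 1.3765; q_2·v_3 = (-0.0099)·2 + 0.5063·(-4) + (-0.1191)·3 + (-0.6949)·(-4) + 0.4964·3 = 1.8664.
u_3 = v_3 − 1.3765·q_1 − 1.8664·q_2 = (1.0712, -4.6292, 3.8539, -3.0187, 1.4419).
r_{33} = ‖u_3‖ = 6.9729.

r_{33} = 6.9729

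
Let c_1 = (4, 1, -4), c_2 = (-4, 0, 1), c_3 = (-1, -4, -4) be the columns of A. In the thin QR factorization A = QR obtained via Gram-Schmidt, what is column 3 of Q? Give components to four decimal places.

q_3 = (-0.0788, -0.9457, -0.3152)

c_1 = (4, 1, -4); ‖c_1‖ = 5.7446, so q_1 = (0.6963, 0.1741, -0.6963).
q_1·c_2 = 0.6963·(-4) + 0.1741·0 + (-0.6963)·1 = -3.4816.
u_2 = c_2 + 3.4816·q_1 = (-1.5758, 0.6061, -1.4242).
‖u_2‖ = 2.2088, so q_2 = (-0.7134, 0.2744, -0.6448).
q_1·c_3 = 0.6963·(-1) + 0.1741·(-4) + (-0.6963)·(-4) = 1.3926; q_2·c_3 = (-0.7134)·(-1) + 0.2744·(-4) + (-0.6448)·(-4) = 2.1951.
u_3 = c_3 − 1.3926·q_1 − 2.1951·q_2 = (-0.4037, -4.8447, -1.6149).
‖u_3‖ = 5.1227, so q_3 = (-0.0788, -0.9457, -0.3152).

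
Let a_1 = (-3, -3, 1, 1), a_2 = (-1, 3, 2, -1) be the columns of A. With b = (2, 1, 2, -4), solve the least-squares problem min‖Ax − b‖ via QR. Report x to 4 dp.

a_1 = (-3, -3, 1, 1); ‖a_1‖ = 4.4721, so e_1 = (-0.6708, -0.6708, 0.2236, 0.2236).
e_1·a_2 = (-0.6708)·(-1) + (-0.6708)·3 + 0.2236·2 + 0.2236·(-1) = -1.1180.
u_2 = a_2 + 1.1180·e_1 = (-1.7500, 2.2500, 2.2500, -0.7500).
‖u_2‖ = 3.7081, so e_2 = (-0.4719, 0.6068, 0.6068, -0.2023).
Qᵀb = (-2.4597, 1.6855).
Back-substitute: x_2 = 1.6855/3.7081 = 0.4545.
x_1 = (-2.4597 + 1.1180·0.4545)/4.4721 = -0.4364.

x = (-0.4364, 0.4545)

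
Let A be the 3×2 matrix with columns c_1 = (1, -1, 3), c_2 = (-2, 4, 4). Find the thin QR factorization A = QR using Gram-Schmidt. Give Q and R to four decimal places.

c_1 = (1, -1, 3); ‖c_1‖ = 3.3166, so e_1 = (0.3015, -0.3015, 0.9045).
e_1·c_2 = 0.3015·(-2) + (-0.3015)·4 + 0.9045·4 = 1.8091.
u_2 = c_2 − 1.8091·e_1 = (-2.5455, 4.5455, 2.3636).
‖u_2‖ = 5.7208, so e_2 = (-0.4449, 0.7946, 0.4132).

Q = [[0.3015, -0.4449], [-0.3015, 0.7946], [0.9045, 0.4132]], R = [[3.3166, 1.8091], [0.0000, 5.7208]]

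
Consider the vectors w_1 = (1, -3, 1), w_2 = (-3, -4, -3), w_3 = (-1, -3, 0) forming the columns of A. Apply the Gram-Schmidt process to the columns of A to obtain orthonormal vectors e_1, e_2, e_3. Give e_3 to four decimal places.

e_3 = (-0.7071, 0.0000, 0.7071)

w_1 = (1, -3, 1); ‖w_1‖ = 3.3166, so e_1 = (0.3015, -0.9045, 0.3015).
e_1·w_2 = 0.3015·(-3) + (-0.9045)·(-4) + 0.3015·(-3) = 1.8091.
u_2 = w_2 − 1.8091·e_1 = (-3.5455, -2.3636, -3.5455).
‖u_2‖ = 5.5432, so e_2 = (-0.6396, -0.4264, -0.6396).
e_1·w_3 = 0.3015·(-1) + (-0.9045)·(-3) + 0.3015·0 = 2.4121; e_2·w_3 = (-0.6396)·(-1) + (-0.4264)·(-3) + (-0.6396)·0 = 1.9188.
u_3 = w_3 − 2.4121·e_1 − 1.9188·e_2 = (-0.5000, 0.0000, 0.5000).
‖u_3‖ = 0.7071, so e_3 = (-0.7071, 0.0000, 0.7071).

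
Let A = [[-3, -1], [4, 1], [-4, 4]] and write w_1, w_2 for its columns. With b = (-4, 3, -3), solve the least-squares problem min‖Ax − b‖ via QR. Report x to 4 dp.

q_1 = w_1/‖w_1‖ = (-3, 4, -4)/6.4031 = (-0.4685, 0.6247, -0.6247).
r_{12} = q_1·w_2 = -1.4056.
u_2 = w_2 + 1.4056·q_1 = (-1.6585, 1.8780, 3.1220).
‖u_2‖ = 4.0030, so q_2 = (-0.4143, 0.4692, 0.7799).
Qᵀb = (5.6223, 0.7251).
Back-substitute: x_2 = 0.7251/4.0030 = 0.1811.
x_1 = (5.6223 + 1.4056·0.1811)/6.4031 = 0.9178.

x = (0.9178, 0.1811)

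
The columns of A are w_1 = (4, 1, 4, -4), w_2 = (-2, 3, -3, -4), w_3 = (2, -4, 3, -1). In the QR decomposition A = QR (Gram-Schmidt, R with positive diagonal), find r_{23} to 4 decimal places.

r_{23} = -3.3413

e_1 = w_1/‖w_1‖ = (4, 1, 4, -4)/7.0000 = (0.5714, 0.1429, 0.5714, -0.5714).
r_{12} = e_1·w_2 = -0.1429.
u_2 = w_2 + 0.1429·e_1 = (-1.9184, 3.0204, -2.9184, -4.0816).
‖u_2‖ = 6.1628, so e_2 = (-0.3113, 0.4901, -0.4735, -0.6623).
r_{23} = e_2·w_3 = -3.3413.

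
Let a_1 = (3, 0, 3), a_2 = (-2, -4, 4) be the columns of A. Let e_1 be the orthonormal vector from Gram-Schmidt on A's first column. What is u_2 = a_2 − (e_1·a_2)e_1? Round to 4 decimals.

u_2 = (-3.0000, -4.0000, 3.0000)

e_1 = a_1/‖a_1‖ = (3, 0, 3)/4.2426 = (0.7071, 0.0000, 0.7071).
r_{12} = e_1·a_2 = 1.4142.
u_2 = a_2 − 1.4142·e_1 = (-3.0000, -4.0000, 3.0000).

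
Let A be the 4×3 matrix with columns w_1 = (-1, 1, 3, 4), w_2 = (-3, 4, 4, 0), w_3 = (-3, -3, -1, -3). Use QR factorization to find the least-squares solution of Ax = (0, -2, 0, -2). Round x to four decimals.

x = (-0.1249, -0.0789, 0.3419)

w_1 = (-1, 1, 3, 4); ‖w_1‖ = 5.1962, so e_1 = (-0.1925, 0.1925, 0.5774, 0.7698).
e_1·w_2 = (-0.1925)·(-3) + 0.1925·4 + 0.5774·4 + 0.7698·0 = 3.6566.
u_2 = w_2 − 3.6566·e_1 = (-2.2963, 3.2963, 1.8889, -2.8148).
‖u_2‖ = 5.2564, so e_2 = (-0.4369, 0.6271, 0.3594, -0.5355).
e_1·w_3 = (-0.1925)·(-3) + 0.1925·(-3) + 0.5774·(-1) + 0.7698·(-3) = -2.8868; e_2·w_3 = (-0.4369)·(-3) + 0.6271·(-3) + 0.3594·(-1) + (-0.5355)·(-3) = 0.6764.
u_3 = w_3 + 2.8868·e_1 − 0.6764·e_2 = (-3.2601, -2.8686, 0.4236, -0.4155).
‖u_3‖ = 4.3828, so e_3 = (-0.7438, -0.6545, 0.0966, -0.0948).
Qᵀb = (-1.9245, -0.1832, 1.4987).
Back-substitute: x_3 = 1.4987/4.3828 = 0.3419.
x_2 = (-0.1832 − 0.6764·0.3419)/5.2564 = -0.0789.
x_1 = (-1.9245 − 3.6566·(-0.0789) + 2.8868·0.3419)/5.1962 = -0.1249.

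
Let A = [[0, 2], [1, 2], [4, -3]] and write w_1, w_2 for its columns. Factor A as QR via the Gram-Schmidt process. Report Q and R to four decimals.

Q = [[0.0000, 0.5998], [0.2425, 0.7762], [0.9701, -0.1941]], R = [[4.1231, -2.4254], [0.0000, 3.3343]]

w_1 = (0, 1, 4); ‖w_1‖ = 4.1231, so e_1 = (0.0000, 0.2425, 0.9701).
e_1·w_2 = 0.0000·2 + 0.2425·2 + 0.9701·(-3) = -2.4254.
u_2 = w_2 + 2.4254·e_1 = (2.0000, 2.5882, -0.6471).
‖u_2‖ = 3.3343, so e_2 = (0.5998, 0.7762, -0.1941).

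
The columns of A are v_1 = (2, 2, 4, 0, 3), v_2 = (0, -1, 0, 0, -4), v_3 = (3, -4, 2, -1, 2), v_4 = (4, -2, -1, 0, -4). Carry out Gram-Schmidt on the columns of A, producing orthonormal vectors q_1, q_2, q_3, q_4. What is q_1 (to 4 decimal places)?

q_1 = (0.3482, 0.3482, 0.6963, 0.0000, 0.5222)

v_1 = (2, 2, 4, 0, 3); ‖v_1‖ = 5.7446, so q_1 = (0.3482, 0.3482, 0.6963, 0.0000, 0.5222).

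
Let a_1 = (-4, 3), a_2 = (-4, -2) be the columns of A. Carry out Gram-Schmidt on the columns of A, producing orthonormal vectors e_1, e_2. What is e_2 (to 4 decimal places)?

e_1 = a_1/‖a_1‖ = (-4, 3)/5.0000 = (-0.8000, 0.6000).
r_{12} = e_1·a_2 = 2.0000.
u_2 = a_2 − 2.0000·e_1 = (-2.4000, -3.2000).
‖u_2‖ = 4.0000, so e_2 = (-0.6000, -0.8000).

e_2 = (-0.6000, -0.8000)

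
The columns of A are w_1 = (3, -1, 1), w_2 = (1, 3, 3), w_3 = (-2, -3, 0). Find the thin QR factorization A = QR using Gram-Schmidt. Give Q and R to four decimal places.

Q = [[0.9045, 0.0426, -0.4243], [-0.3015, 0.7675, -0.5657], [0.3015, 0.6396, 0.7071]], R = [[3.3166, 0.9045, -0.9045], [0.0000, 4.2640, -2.3878], [0.0000, 0.0000, 2.5456]]

e_1 = w_1/‖w_1‖ = (3, -1, 1)/3.3166 = (0.9045, -0.3015, 0.3015).
r_{12} = e_1·w_2 = 0.9045.
u_2 = w_2 − 0.9045·e_1 = (0.1818, 3.2727, 2.7273).
‖u_2‖ = 4.2640, so e_2 = (0.0426, 0.7675, 0.6396).
r_{13} = e_1·w_3 = -0.9045; r_{23} = e_2·w_3 = -2.3878.
u_3 = w_3 + 0.9045·e_1 + 2.3878·e_2 = (-1.0800, -1.4400, 1.8000).
‖u_3‖ = 2.5456, so e_3 = (-0.4243, -0.5657, 0.7071).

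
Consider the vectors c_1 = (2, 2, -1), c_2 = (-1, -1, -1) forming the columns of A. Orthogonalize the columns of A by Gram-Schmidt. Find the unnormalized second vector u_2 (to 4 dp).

u_2 = (-0.3333, -0.3333, -1.3333)

e_1 = c_1/‖c_1‖ = (2, 2, -1)/3.0000 = (0.6667, 0.6667, -0.3333).
r_{12} = e_1·c_2 = -1.0000.
u_2 = c_2 + 1.0000·e_1 = (-0.3333, -0.3333, -1.3333).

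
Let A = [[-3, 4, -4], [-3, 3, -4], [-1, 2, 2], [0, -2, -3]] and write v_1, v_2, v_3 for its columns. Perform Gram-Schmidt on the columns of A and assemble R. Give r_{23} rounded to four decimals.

v_1 = (-3, -3, -1, 0); ‖v_1‖ = 4.3589, so e_1 = (-0.6882, -0.6882, -0.2294, 0.0000).
e_1·v_2 = (-0.6882)·4 + (-0.6882)·3 + (-0.2294)·2 + 0.0000·(-2) = -5.2766.
u_2 = v_2 + 5.2766·e_1 = (0.3684, -0.6316, 0.7895, -2.0000).
‖u_2‖ = 2.2711, so e_2 = (0.1622, -0.2781, 0.3476, -0.8806).
r_{23} = e_2·v_3 = 3.8006.

r_{23} = 3.8006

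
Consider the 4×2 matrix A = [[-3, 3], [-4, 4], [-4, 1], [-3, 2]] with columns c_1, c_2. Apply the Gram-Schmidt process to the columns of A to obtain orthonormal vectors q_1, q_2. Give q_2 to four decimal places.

q_2 = (0.3838, 0.5117, -0.7675, -0.0426)

q_1 = c_1/‖c_1‖ = (-3, -4, -4, -3)/7.0711 = (-0.4243, -0.5657, -0.5657, -0.4243).
r_{12} = q_1·c_2 = -4.9497.
u_2 = c_2 + 4.9497·q_1 = (0.9000, 1.2000, -1.8000, -0.1000).
‖u_2‖ = 2.3452, so q_2 = (0.3838, 0.5117, -0.7675, -0.0426).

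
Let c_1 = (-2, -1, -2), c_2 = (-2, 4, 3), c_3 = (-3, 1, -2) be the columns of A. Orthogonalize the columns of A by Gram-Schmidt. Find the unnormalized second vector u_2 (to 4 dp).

c_1 = (-2, -1, -2); ‖c_1‖ = 3.0000, so e_1 = (-0.6667, -0.3333, -0.6667).
e_1·c_2 = (-0.6667)·(-2) + (-0.3333)·4 + (-0.6667)·3 = -2.0000.
u_2 = c_2 + 2.0000·e_1 = (-3.3333, 3.3333, 1.6667).

u_2 = (-3.3333, 3.3333, 1.6667)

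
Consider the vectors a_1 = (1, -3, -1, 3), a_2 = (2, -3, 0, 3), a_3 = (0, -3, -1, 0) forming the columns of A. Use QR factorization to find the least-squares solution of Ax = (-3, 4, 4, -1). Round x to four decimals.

a_1 = (1, -3, -1, 3); ‖a_1‖ = 4.4721, so e_1 = (0.2236, -0.6708, -0.2236, 0.6708).
e_1·a_2 = 0.2236·2 + (-0.6708)·(-3) + (-0.2236)·0 + 0.6708·3 = 4.4721.
u_2 = a_2 − 4.4721·e_1 = (1.0000, 0.0000, 1.0000, 0.0000).
‖u_2‖ = 1.4142, so e_2 = (0.7071, 0.0000, 0.7071, 0.0000).
e_1·a_3 = 0.2236·0 + (-0.6708)·(-3) + (-0.2236)·(-1) + 0.6708·0 = 2.2361; e_2·a_3 = 0.7071·0 + 0.0000·(-3) + 0.7071·(-1) + 0.0000·0 = -0.7071.
u_3 = a_3 − 2.2361·e_1 + 0.7071·e_2 = (0.0000, -1.5000, 0.0000, -1.5000).
‖u_3‖ = 2.1213, so e_3 = (0.0000, -0.7071, 0.0000, -0.7071).
Qᵀb = (-4.9193, 0.7071, -2.1213).
Back-substitute: x_3 = -2.1213/2.1213 = -1.0000.
x_2 = (0.7071 + 0.7071·(-1.0000))/1.4142 = 0.0000.
x_1 = (-4.9193 − 4.4721·0.0000 − 2.2361·(-1.0000))/4.4721 = -0.6000.

x = (-0.6000, 0.0000, -1.0000)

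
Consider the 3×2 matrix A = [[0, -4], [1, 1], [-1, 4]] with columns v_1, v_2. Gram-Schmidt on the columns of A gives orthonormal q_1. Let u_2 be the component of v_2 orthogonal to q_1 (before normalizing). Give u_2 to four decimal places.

u_2 = (-4.0000, 2.5000, 2.5000)

v_1 = (0, 1, -1); ‖v_1‖ = 1.4142, so q_1 = (0.0000, 0.7071, -0.7071).
q_1·v_2 = 0.0000·(-4) + 0.7071·1 + (-0.7071)·4 = -2.1213.
u_2 = v_2 + 2.1213·q_1 = (-4.0000, 2.5000, 2.5000).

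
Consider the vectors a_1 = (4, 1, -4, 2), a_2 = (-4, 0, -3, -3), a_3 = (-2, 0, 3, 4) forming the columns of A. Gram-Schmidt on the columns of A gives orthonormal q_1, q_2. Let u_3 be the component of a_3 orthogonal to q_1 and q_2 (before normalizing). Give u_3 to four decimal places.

u_3 = (-2.2176, 0.4646, -0.4154, 3.3722)

q_1 = a_1/‖a_1‖ = (4, 1, -4, 2)/6.0828 = (0.6576, 0.1644, -0.6576, 0.3288).
r_{12} = q_1·a_2 = -1.6440.
u_2 = a_2 + 1.6440·q_1 = (-2.9189, 0.2703, -4.0811, -2.4595).
‖u_2‖ = 5.5944, so q_2 = (-0.5218, 0.0483, -0.7295, -0.4396).
r_{13} = q_1·a_3 = -1.9728; r_{23} = q_2·a_3 = -2.9035.
u_3 = a_3 + 1.9728·q_1 + 2.9035·q_2 = (-2.2176, 0.4646, -0.4154, 3.3722).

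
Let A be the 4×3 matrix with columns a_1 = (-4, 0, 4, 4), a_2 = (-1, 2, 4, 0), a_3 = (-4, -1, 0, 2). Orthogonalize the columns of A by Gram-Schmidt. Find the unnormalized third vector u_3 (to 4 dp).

a_1 = (-4, 0, 4, 4); ‖a_1‖ = 6.9282, so q_1 = (-0.5774, 0.0000, 0.5774, 0.5774).
q_1·a_2 = (-0.5774)·(-1) + 0.0000·2 + 0.5774·4 + 0.5774·0 = 2.8868.
u_2 = a_2 − 2.8868·q_1 = (0.6667, 2.0000, 2.3333, -1.6667).
‖u_2‖ = 3.5590, so q_2 = (0.1873, 0.5620, 0.6556, -0.4683).
q_1·a_3 = (-0.5774)·(-4) + 0.0000·(-1) + 0.5774·0 + 0.5774·2 = 3.4641; q_2·a_3 = 0.1873·(-4) + 0.5620·(-1) + 0.6556·0 + (-0.4683)·2 = -2.2478.
u_3 = a_3 − 3.4641·q_1 + 2.2478·q_2 = (-1.5789, 0.2632, -0.5263, -1.0526).

u_3 = (-1.5789, 0.2632, -0.5263, -1.0526)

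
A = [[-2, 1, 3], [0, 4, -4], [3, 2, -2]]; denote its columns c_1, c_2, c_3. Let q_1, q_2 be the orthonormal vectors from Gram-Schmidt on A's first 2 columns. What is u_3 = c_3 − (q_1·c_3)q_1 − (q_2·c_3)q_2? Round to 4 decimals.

u_3 = (2.2412, -1.3074, 1.4942)

c_1 = (-2, 0, 3); ‖c_1‖ = 3.6056, so q_1 = (-0.5547, 0.0000, 0.8321).
q_1·c_2 = (-0.5547)·1 + 0.0000·4 + 0.8321·2 = 1.1094.
u_2 = c_2 − 1.1094·q_1 = (1.6154, 4.0000, 1.0769).
‖u_2‖ = 4.4463, so q_2 = (0.3633, 0.8996, 0.2422).
q_1·c_3 = (-0.5547)·3 + 0.0000·(-4) + 0.8321·(-2) = -3.3282; q_2·c_3 = 0.3633·3 + 0.8996·(-4) + 0.2422·(-2) = -2.9930.
u_3 = c_3 + 3.3282·q_1 + 2.9930·q_2 = (2.2412, -1.3074, 1.4942).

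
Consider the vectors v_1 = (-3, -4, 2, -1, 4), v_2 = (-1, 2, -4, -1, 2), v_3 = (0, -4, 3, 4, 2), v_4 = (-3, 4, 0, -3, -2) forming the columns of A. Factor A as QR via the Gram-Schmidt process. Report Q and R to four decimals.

Q = [[-0.4423, -0.2489, 0.1940, -0.7238], [-0.5898, 0.3262, -0.1405, 0.5122], [0.2949, -0.7554, -0.1828, 0.3040], [-0.1474, -0.2146, 0.8979, 0.3338], [0.5898, 0.4636, 0.3209, -0.0992]], R = [[6.7823, -0.5898, 3.8335, -1.7693], [0.0000, 5.0648, -3.5024, 1.7684], [0.0000, 0.0000, 4.2470, -4.4793], [0.0000, 0.0000, 0.0000, 3.4173]]

v_1 = (-3, -4, 2, -1, 4); ‖v_1‖ = 6.7823, so e_1 = (-0.4423, -0.5898, 0.2949, -0.1474, 0.5898).
e_1·v_2 = (-0.4423)·(-1) + (-0.5898)·2 + 0.2949·(-4) + (-0.1474)·(-1) + 0.5898·2 = -0.5898.
u_2 = v_2 + 0.5898·e_1 = (-1.2609, 1.6522, -3.8261, -1.0870, 2.3478).
‖u_2‖ = 5.0648, so e_2 = (-0.2489, 0.3262, -0.7554, -0.2146, 0.4636).
e_1·v_3 = (-0.4423)·0 + (-0.5898)·(-4) + 0.2949·3 + (-0.1474)·4 + 0.5898·2 = 3.8335; e_2·v_3 = (-0.2489)·0 + 0.3262·(-4) + (-0.7554)·3 + (-0.2146)·4 + 0.4636·2 = -3.5024.
u_3 = v_3 − 3.8335·e_1 + 3.5024·e_2 = (0.8237, -0.5966, -0.7763, 3.8136, 1.3627).
‖u_3‖ = 4.2470, so e_3 = (0.1940, -0.1405, -0.1828, 0.8979, 0.3209).
e_1·v_4 = (-0.4423)·(-3) + (-0.5898)·4 + 0.2949·0 + (-0.1474)·(-3) + 0.5898·(-2) = -1.7693; e_2·v_4 = (-0.2489)·(-3) + 0.3262·4 + (-0.7554)·0 + (-0.2146)·(-3) + 0.4636·(-2) = 1.7684; e_3·v_4 = 0.1940·(-3) + (-0.1405)·4 + (-0.1828)·0 + 0.8979·(-3) + 0.3209·(-2) = -4.4793.
u_4 = v_4 + 1.7693·e_1 − 1.7684·e_2 + 4.4793·e_3 = (-2.4736, 1.7504, 1.0389, 1.1408, -0.3390).
‖u_4‖ = 3.4173, so e_4 = (-0.7238, 0.5122, 0.3040, 0.3338, -0.0992).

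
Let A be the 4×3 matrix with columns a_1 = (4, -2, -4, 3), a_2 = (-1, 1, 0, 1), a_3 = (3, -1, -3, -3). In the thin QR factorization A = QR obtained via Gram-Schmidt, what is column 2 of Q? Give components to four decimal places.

q_2 = (-0.4383, 0.5179, -0.1594, 0.7171)

a_1 = (4, -2, -4, 3); ‖a_1‖ = 6.7082, so q_1 = (0.5963, -0.2981, -0.5963, 0.4472).
q_1·a_2 = 0.5963·(-1) + (-0.2981)·1 + (-0.5963)·0 + 0.4472·1 = -0.4472.
u_2 = a_2 + 0.4472·q_1 = (-0.7333, 0.8667, -0.2667, 1.2000).
‖u_2‖ = 1.6733, so q_2 = (-0.4383, 0.5179, -0.1594, 0.7171).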